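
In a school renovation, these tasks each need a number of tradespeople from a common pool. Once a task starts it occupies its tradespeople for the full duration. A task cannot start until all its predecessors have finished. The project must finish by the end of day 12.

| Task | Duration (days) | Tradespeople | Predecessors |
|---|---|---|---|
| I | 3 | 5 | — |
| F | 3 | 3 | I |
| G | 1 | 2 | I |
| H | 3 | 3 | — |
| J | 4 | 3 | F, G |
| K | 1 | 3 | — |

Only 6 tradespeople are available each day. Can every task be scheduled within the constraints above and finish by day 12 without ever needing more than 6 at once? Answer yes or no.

yes

Schedule I@1, F@4, G@4, H@5, J@7, K@8: d1:5  d2:5  d3:5  d4:5  d5:6  d6:6  d7:6  d8:6  d9:3  d10:3  d11:0  d12:0 — peak 6 ≤ 6.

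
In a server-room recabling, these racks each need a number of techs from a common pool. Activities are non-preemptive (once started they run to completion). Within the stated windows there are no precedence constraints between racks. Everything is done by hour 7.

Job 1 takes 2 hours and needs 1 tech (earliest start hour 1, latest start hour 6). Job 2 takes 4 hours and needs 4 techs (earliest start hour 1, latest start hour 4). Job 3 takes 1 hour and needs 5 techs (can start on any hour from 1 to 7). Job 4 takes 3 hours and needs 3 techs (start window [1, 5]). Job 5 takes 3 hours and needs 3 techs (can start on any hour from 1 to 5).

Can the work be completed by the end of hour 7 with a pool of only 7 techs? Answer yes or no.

Schedule Job 1@1, Job 2@3, Job 3@1, Job 4@2, Job 5@5: h1:6  h2:4  h3:7  h4:7  h5:7  h6:7  h7:3 — peak 7 ≤ 7.

yes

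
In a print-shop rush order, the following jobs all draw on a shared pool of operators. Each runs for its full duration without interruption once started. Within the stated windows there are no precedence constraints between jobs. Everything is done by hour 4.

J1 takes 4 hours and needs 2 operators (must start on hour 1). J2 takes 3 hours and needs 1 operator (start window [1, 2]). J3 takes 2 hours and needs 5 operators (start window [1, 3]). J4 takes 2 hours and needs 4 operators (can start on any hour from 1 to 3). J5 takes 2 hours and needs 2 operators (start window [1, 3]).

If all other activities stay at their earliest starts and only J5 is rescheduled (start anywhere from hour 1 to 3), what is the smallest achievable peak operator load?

12

J5@1: h1:14  h2:14  h3:3  h4:2 → peak 14
J5@2: h1:12  h2:14  h3:5  h4:2 → peak 14
J5@3: h1:12  h2:12  h3:5  h4:4 → peak 12
Best is J5@3, peak 12.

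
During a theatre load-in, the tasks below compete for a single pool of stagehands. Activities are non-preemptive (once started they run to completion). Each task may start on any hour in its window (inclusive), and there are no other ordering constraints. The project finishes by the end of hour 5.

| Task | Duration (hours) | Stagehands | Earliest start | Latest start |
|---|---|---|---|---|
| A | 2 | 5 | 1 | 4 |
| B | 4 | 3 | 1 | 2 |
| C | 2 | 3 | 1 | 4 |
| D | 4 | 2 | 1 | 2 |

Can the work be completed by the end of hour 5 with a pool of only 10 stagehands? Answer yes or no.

Schedule A@1, B@1, C@3, D@1: h1:10  h2:10  h3:8  h4:8  h5:0 — peak 10 ≤ 10.

yes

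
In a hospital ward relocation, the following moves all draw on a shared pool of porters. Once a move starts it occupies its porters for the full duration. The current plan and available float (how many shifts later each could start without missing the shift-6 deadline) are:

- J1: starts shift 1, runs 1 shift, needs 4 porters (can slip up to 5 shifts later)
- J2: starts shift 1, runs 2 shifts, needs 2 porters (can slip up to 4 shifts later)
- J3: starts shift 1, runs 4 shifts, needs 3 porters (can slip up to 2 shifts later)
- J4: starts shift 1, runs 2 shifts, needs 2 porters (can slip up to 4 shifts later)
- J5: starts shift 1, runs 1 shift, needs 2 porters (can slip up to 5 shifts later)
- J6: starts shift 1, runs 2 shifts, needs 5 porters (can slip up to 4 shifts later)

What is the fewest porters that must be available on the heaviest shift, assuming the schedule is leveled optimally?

Early-start (J1@1, J2@1, J3@1, J4@1, J5@1, J6@1) gives peak 18: s1:18  s2:12  s3:3  s4:3  s5:0  s6:0.
Shift J2→2, J4→2, J5→4, J6→5.
Schedule J1@1, J2@2, J3@1, J4@2, J5@4, J6@5: s1:7  s2:7  s3:7  s4:5  s5:5  s6:5 — peak 7.

7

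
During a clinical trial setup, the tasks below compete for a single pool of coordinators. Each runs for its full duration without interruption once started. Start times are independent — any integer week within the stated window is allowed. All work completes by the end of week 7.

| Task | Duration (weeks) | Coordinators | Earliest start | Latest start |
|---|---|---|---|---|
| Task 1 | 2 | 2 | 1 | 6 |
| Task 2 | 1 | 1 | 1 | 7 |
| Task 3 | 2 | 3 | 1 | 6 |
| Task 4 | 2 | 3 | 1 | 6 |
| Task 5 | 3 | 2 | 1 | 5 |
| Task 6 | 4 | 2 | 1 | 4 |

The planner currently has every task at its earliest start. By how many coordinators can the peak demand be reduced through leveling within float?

8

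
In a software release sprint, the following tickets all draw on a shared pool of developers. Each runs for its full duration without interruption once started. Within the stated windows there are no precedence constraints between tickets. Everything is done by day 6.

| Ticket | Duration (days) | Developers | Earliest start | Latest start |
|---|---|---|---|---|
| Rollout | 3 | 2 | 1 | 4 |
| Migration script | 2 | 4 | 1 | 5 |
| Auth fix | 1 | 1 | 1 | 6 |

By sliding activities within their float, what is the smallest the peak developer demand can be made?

4

Early-start (Rollout@1, Migration script@1, Auth fix@1) gives peak 7: d1:7  d2:6  d3:2  d4:0  d5:0  d6:0.
Shift Migration script→4.
Schedule Rollout@1, Migration script@4, Auth fix@1: d1:3  d2:2  d3:2  d4:4  d5:4  d6:0 — peak 4.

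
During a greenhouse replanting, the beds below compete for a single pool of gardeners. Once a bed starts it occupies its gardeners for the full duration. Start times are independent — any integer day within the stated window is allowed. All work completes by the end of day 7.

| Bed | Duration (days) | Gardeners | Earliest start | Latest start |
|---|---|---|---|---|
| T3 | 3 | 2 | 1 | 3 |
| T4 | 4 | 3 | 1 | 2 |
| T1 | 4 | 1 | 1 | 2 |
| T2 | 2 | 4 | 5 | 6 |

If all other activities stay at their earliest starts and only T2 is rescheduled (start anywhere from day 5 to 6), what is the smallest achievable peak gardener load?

6

T2@5: d1:6  d2:6  d3:6  d4:4  d5:4  d6:4  d7:0 → peak 6
T2@6: d1:6  d2:6  d3:6  d4:4  d5:0  d6:4  d7:4 → peak 6
Best is T2@5, peak 6.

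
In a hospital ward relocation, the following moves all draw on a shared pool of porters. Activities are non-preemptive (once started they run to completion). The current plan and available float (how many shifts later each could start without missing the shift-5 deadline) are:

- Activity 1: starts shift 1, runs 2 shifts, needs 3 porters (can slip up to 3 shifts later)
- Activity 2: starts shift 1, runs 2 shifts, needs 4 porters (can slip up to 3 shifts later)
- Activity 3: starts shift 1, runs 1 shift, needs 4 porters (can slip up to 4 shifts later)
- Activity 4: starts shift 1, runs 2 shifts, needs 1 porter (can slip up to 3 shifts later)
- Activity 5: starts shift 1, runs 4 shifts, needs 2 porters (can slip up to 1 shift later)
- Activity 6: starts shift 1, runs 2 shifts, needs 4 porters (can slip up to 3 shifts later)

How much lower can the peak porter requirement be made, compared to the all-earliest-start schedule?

Early-start peak: s1:18  s2:14  s3:2  s4:2  s5:0 ⇒ 18.
Leveled (Activity 1@1, Activity 2@1, Activity 3@3, Activity 4@3, Activity 5@1, Activity 6@4): s1:9  s2:9  s3:7  s4:7  s5:4 ⇒ 9.
Reduction 18 − 9 = 9.

9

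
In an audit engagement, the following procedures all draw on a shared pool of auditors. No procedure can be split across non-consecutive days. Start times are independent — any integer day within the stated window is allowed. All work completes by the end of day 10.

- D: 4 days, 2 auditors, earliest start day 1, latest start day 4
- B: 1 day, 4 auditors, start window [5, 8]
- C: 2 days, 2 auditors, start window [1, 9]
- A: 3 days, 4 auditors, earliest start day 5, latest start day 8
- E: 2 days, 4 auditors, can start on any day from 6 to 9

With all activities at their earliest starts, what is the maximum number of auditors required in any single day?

8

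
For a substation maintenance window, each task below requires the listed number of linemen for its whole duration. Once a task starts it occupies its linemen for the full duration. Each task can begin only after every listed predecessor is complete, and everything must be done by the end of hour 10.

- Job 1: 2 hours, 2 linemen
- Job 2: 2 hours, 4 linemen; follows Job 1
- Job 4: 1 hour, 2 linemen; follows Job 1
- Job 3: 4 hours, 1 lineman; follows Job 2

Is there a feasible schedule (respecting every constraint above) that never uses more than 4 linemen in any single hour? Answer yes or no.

yes

Schedule Job 1@1, Job 2@3, Job 4@5, Job 3@5: h1:2  h2:2  h3:4  h4:4  h5:3  h6:1  h7:1  h8:1  h9:0  h10:0 — peak 4 ≤ 4.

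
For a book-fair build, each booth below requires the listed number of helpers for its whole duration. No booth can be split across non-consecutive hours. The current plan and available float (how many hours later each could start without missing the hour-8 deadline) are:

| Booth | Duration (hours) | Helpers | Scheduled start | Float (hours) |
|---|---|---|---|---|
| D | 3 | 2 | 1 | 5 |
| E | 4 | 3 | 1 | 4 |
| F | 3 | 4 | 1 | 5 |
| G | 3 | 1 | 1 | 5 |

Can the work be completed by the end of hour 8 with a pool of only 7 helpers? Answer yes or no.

Schedule D@1, E@1, F@5, G@4: h1:5  h2:5  h3:5  h4:4  h5:5  h6:5  h7:4  h8:0 — peak 5 ≤ 7.

yes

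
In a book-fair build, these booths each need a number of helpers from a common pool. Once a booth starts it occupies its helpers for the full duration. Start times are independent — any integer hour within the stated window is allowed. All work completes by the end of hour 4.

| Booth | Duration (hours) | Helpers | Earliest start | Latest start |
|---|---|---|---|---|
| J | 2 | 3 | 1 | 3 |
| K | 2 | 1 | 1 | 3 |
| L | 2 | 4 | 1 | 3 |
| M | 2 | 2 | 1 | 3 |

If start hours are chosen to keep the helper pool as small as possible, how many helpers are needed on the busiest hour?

5

Early-start (J@1, K@1, L@1, M@1) gives peak 10: h1:10  h2:10  h3:0  h4:0.
Shift K→3, L→3.
Schedule J@1, K@3, L@3, M@1: h1:5  h2:5  h3:5  h4:5 — peak 5.
Total helper-hours = 20 over 4 hours ⇒ peak ≥ ⌈20/4⌉ = 5, so 5 is optimal.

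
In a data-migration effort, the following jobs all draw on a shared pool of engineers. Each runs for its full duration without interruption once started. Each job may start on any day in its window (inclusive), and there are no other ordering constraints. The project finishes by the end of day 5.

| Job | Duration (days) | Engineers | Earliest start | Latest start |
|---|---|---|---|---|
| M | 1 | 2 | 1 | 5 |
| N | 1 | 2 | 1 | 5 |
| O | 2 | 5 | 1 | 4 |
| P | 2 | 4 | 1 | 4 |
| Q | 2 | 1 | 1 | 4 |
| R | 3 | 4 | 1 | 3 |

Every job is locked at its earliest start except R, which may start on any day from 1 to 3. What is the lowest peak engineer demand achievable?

R@1: d1:18  d2:14  d3:4  d4:0  d5:0 → peak 18
R@2: d1:14  d2:14  d3:4  d4:4  d5:0 → peak 14
R@3: d1:14  d2:10  d3:4  d4:4  d5:4 → peak 14
Best is R@2, peak 14.

14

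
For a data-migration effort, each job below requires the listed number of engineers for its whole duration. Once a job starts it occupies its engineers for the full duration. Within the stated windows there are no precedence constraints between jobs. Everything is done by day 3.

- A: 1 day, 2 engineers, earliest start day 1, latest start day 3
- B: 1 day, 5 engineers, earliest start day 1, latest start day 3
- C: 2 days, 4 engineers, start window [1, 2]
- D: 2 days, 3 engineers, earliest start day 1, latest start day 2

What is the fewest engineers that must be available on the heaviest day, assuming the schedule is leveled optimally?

Early-start (A@1, B@1, C@1, D@1) gives peak 14: d1:14  d2:7  d3:0.
Shift C→2, D→2.
Schedule A@1, B@1, C@2, D@2: d1:7  d2:7  d3:7 — peak 7.
Total engineer-days = 21 over 3 days ⇒ peak ≥ ⌈21/3⌉ = 7, so 7 is optimal.

7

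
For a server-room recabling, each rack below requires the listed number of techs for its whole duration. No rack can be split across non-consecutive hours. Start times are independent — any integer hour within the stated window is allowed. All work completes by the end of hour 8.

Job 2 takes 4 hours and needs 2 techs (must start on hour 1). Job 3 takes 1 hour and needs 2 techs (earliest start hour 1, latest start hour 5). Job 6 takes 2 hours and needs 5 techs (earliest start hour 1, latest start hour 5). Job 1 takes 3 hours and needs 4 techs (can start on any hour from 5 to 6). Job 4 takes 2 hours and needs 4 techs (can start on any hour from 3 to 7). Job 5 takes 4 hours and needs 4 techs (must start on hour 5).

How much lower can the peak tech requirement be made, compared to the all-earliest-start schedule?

Early-start peak: h1:9  h2:7  h3:6  h4:6  h5:8  h6:8  h7:8  h8:4 ⇒ 9.
Leveled (Job 2@1, Job 3@1, Job 6@2, Job 1@6, Job 4@4, Job 5@5): h1:4  h2:7  h3:7  h4:6  h5:8  h6:8  h7:8  h8:8 ⇒ 8.
Reduction 9 − 8 = 1.

1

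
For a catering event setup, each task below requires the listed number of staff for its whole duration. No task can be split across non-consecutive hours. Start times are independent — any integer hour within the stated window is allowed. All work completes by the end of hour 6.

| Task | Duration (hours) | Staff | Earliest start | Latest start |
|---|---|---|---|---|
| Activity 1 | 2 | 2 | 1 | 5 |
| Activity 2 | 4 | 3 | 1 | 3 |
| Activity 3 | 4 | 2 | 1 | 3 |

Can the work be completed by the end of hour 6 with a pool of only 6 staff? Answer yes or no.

Schedule Activity 1@1, Activity 2@1, Activity 3@3: h1:5  h2:5  h3:5  h4:5  h5:2  h6:2 — peak 5 ≤ 6.

yes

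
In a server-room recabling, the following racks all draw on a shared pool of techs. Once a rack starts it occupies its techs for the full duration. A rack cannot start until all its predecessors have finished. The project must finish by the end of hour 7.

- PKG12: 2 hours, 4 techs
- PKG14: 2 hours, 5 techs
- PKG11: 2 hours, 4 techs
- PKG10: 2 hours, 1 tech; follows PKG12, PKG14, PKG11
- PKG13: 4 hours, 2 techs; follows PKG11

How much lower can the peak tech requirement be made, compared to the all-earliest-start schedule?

Early-start peak: h1:13  h2:13  h3:3  h4:3  h5:2  h6:2  h7:0 ⇒ 13.
Leveled (PKG12@1, PKG14@3, PKG11@1, PKG10@5, PKG13@3): h1:8  h2:8  h3:7  h4:7  h5:3  h6:3  h7:0 ⇒ 8.
Reduction 13 − 8 = 5.

5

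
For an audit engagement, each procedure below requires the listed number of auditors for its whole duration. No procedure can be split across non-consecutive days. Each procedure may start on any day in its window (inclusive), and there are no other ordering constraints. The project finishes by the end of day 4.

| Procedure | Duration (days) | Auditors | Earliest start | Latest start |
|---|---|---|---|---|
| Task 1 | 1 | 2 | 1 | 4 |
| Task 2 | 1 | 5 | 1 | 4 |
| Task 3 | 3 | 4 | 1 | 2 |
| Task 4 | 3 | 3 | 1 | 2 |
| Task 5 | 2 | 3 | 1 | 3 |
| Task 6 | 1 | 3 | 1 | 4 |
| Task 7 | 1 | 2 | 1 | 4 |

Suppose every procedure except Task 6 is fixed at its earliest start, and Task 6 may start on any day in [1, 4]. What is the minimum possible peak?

19

Task 6@1: d1:22  d2:10  d3:7  d4:0 → peak 22
Task 6@2: d1:19  d2:13  d3:7  d4:0 → peak 19
Task 6@3: d1:19  d2:10  d3:10  d4:0 → peak 19
Task 6@4: d1:19  d2:10  d3:7  d4:3 → peak 19
Best is Task 6@2, peak 19.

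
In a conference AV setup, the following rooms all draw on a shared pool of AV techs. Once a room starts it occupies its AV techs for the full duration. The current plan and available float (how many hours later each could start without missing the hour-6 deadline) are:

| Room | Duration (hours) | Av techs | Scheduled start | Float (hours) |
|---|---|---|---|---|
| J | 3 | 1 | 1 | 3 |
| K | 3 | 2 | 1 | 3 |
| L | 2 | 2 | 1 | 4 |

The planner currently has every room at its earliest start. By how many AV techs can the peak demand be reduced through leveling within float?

2

Early-start peak: h1:5  h2:5  h3:3  h4:0  h5:0  h6:0 ⇒ 5.
Leveled (J@1, K@1, L@4): h1:3  h2:3  h3:3  h4:2  h5:2  h6:0 ⇒ 3.
Reduction 5 − 3 = 2.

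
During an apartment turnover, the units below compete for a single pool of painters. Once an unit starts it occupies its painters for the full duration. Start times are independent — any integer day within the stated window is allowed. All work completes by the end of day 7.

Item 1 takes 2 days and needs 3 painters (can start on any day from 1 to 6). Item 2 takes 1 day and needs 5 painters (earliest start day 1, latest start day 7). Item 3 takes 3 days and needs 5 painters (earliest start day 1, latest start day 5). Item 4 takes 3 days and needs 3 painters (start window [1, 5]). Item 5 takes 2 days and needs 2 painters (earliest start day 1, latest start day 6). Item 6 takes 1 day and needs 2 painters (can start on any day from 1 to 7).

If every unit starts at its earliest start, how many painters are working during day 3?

At early start, day 3 has: Item 3, Item 4.
Demand: 5 + 3 = 8.

8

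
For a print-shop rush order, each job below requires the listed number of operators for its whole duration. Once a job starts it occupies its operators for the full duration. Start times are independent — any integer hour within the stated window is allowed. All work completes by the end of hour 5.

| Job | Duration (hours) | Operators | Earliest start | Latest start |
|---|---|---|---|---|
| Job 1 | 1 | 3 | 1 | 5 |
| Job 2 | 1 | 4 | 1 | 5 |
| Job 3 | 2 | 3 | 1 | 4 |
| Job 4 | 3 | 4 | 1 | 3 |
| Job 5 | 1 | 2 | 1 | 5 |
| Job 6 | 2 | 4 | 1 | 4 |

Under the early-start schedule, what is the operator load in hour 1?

20

At early start, hour 1 has: Job 1, Job 2, Job 3, Job 4, Job 5, Job 6.
Demand: 3 + 4 + 3 + 4 + 2 + 4 = 20.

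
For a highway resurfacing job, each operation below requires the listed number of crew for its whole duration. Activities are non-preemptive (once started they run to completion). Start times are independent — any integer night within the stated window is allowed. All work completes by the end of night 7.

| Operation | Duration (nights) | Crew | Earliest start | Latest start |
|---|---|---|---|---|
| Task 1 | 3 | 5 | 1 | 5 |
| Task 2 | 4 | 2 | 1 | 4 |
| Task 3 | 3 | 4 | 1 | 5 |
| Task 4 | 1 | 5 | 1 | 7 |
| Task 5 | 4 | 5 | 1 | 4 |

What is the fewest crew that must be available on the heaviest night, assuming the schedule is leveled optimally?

Early-start (Task 1@1, Task 2@1, Task 3@1, Task 4@1, Task 5@1) gives peak 21: n1:21  n2:16  n3:16  n4:7  n5:0  n6:0  n7:0.
Shift Task 4→5, Task 5→4.
Schedule Task 1@1, Task 2@1, Task 3@1, Task 4@5, Task 5@4: n1:11  n2:11  n3:11  n4:7  n5:10  n6:5  n7:5 — peak 11.

11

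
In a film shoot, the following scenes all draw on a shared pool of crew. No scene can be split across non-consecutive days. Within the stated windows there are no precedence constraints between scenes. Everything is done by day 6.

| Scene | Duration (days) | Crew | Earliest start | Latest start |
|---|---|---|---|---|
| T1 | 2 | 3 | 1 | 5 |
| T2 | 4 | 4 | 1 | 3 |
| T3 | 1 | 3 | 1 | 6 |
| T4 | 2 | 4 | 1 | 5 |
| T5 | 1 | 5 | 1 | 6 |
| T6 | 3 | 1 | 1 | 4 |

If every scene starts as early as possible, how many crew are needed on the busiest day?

Early-start schedule: T1@1, T2@1, T3@1, T4@1, T5@1, T6@1.
Load per day: day 1: 20, day 2: 12, day 3: 5, day 4: 4, day 5: 0, day 6: 0.
Peak is 20.

20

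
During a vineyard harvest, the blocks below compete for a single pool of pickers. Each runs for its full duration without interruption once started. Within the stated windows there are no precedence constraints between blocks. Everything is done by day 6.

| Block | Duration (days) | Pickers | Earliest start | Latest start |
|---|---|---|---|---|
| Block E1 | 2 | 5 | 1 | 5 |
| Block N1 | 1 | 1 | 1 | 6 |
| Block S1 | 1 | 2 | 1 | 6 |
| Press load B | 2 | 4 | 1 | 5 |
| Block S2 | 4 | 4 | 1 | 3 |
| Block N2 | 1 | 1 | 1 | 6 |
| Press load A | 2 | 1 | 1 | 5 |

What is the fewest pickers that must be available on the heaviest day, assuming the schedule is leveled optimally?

8

Early-start (Block E1@1, Block N1@1, Block S1@1, Press load B@1, Block S2@1, Block N2@1, Press load A@1) gives peak 18: d1:18  d2:14  d3:4  d4:4  d5:0  d6:0.
Shift Press load B→3, Block S2→3, Block N2→2, Press load A→5.
Schedule Block E1@1, Block N1@1, Block S1@1, Press load B@3, Block S2@3, Block N2@2, Press load A@5: d1:8  d2:6  d3:8  d4:8  d5:5  d6:5 — peak 8.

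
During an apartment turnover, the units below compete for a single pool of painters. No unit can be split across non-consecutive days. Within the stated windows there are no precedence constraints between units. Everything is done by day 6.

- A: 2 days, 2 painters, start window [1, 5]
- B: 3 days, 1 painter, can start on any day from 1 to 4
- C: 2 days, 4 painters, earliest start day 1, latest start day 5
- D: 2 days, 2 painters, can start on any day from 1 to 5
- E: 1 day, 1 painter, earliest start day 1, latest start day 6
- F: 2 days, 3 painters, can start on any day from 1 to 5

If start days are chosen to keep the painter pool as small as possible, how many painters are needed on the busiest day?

Early-start (A@1, B@1, C@1, D@1, E@1, F@1) gives peak 13: d1:13  d2:12  d3:1  d4:0  d5:0  d6:0.
Shift C→3, E→4, F→5.
Schedule A@1, B@1, C@3, D@1, E@4, F@5: d1:5  d2:5  d3:5  d4:5  d5:3  d6:3 — peak 5.
Total painter-days = 26 over 6 days ⇒ peak ≥ ⌈26/6⌉ = 5, so 5 is optimal.

5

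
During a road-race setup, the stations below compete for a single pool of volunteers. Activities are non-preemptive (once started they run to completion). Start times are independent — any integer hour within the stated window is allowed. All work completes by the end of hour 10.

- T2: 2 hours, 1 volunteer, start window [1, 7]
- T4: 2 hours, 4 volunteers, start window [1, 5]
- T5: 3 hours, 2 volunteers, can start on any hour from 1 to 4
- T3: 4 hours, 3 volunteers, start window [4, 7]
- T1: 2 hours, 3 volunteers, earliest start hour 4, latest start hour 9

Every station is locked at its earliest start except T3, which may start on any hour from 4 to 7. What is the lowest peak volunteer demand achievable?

T3@4: h1:7  h2:7  h3:2  h4:6  h5:6  h6:3  h7:3  h8:0  h9:0  h10:0 → peak 7
T3@5: h1:7  h2:7  h3:2  h4:3  h5:6  h6:3  h7:3  h8:3  h9:0  h10:0 → peak 7
T3@6: h1:7  h2:7  h3:2  h4:3  h5:3  h6:3  h7:3  h8:3  h9:3  h10:0 → peak 7
T3@7: h1:7  h2:7  h3:2  h4:3  h5:3  h6:0  h7:3  h8:3  h9:3  h10:3 → peak 7
Best is T3@4, peak 7.

7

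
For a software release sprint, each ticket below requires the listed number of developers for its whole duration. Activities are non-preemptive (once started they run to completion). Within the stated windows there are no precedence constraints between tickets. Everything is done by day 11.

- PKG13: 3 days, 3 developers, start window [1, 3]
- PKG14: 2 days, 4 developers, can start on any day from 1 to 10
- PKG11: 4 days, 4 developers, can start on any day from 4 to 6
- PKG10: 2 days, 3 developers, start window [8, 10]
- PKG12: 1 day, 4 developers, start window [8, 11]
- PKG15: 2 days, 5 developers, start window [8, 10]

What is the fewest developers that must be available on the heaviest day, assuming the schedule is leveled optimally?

Early-start (PKG13@1, PKG14@1, PKG11@4, PKG10@8, PKG12@8, PKG15@8) gives peak 12: d1:7  d2:7  d3:3  d4:4  d5:4  d6:4  d7:4  d8:12  d9:8  d10:0  d11:0.
Shift PKG15→10.
Schedule PKG13@1, PKG14@1, PKG11@4, PKG10@8, PKG12@8, PKG15@10: d1:7  d2:7  d3:3  d4:4  d5:4  d6:4  d7:4  d8:7  d9:3  d10:5  d11:5 — peak 7.

7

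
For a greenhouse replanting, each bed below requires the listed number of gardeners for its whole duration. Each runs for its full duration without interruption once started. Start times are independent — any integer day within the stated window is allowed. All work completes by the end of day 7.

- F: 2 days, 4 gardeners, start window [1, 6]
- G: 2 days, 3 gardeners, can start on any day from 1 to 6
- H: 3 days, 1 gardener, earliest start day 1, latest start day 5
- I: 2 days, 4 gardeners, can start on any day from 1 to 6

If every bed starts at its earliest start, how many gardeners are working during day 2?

12

At early start, day 2 has: F, G, H, I.
Demand: 4 + 3 + 1 + 4 = 12.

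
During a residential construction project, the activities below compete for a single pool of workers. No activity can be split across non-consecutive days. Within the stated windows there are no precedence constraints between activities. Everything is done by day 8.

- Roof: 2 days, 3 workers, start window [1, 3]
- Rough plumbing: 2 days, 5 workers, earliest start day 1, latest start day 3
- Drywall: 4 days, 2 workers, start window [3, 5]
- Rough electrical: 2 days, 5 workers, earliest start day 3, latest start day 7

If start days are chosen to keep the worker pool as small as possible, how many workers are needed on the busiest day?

Early-start (Roof@1, Rough plumbing@1, Drywall@3, Rough electrical@3) gives peak 8: d1:8  d2:8  d3:7  d4:7  d5:2  d6:2  d7:0  d8:0.
Shift Roof→3, Rough electrical→7.
Schedule Roof@3, Rough plumbing@1, Drywall@3, Rough electrical@7: d1:5  d2:5  d3:5  d4:5  d5:2  d6:2  d7:5  d8:5 — peak 5.
Total worker-days = 34 over 8 days ⇒ peak ≥ ⌈34/8⌉ = 5, so 5 is optimal.

5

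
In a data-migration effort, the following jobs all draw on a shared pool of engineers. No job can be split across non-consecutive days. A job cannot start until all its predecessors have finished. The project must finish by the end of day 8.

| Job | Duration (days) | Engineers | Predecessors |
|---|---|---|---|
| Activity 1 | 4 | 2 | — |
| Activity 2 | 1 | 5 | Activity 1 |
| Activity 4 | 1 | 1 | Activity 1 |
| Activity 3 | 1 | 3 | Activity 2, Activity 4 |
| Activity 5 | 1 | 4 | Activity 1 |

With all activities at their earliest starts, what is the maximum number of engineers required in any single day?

10

Early-start schedule: Activity 1@1, Activity 2@5, Activity 4@5, Activity 3@6, Activity 5@5.
Load per day: day 1: 2, day 2: 2, day 3: 2, day 4: 2, day 5: 10, day 6: 3, day 7: 0, day 8: 0.
Peak is 10.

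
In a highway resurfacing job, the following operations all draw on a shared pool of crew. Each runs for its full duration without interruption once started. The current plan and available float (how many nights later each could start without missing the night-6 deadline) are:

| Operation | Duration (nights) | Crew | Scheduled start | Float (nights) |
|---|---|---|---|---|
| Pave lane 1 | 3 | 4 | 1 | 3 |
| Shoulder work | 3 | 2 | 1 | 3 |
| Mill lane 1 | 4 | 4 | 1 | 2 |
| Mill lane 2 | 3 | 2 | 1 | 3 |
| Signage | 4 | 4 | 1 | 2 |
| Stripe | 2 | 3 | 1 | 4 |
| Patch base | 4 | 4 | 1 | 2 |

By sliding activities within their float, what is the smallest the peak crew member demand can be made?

16

Early-start (Pave lane 1@1, Shoulder work@1, Mill lane 1@1, Mill lane 2@1, Signage@1, Stripe@1, Patch base@1) gives peak 23: n1:23  n2:23  n3:20  n4:12  n5:0  n6:0.
Shift Shoulder work→4, Mill lane 2→4, Patch base→3.
Schedule Pave lane 1@1, Shoulder work@4, Mill lane 1@1, Mill lane 2@4, Signage@1, Stripe@1, Patch base@3: n1:15  n2:15  n3:16  n4:16  n5:8  n6:8 — peak 16.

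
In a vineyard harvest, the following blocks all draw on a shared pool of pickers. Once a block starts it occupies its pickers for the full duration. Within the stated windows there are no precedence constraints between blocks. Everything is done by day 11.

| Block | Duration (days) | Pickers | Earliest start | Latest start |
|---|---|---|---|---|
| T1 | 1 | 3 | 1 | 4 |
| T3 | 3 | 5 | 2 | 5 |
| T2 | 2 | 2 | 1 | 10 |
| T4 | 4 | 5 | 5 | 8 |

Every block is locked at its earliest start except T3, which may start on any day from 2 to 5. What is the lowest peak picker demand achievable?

7

T3@2: d1:5  d2:7  d3:5  d4:5  d5:5  d6:5  d7:5  d8:5  d9:0  d10:0  d11:0 → peak 7
T3@3: d1:5  d2:2  d3:5  d4:5  d5:10  d6:5  d7:5  d8:5  d9:0  d10:0  d11:0 → peak 10
T3@4: d1:5  d2:2  d3:0  d4:5  d5:10  d6:10  d7:5  d8:5  d9:0  d10:0  d11:0 → peak 10
T3@5: d1:5  d2:2  d3:0  d4:0  d5:10  d6:10  d7:10  d8:5  d9:0  d10:0  d11:0 → peak 10
Best is T3@2, peak 7.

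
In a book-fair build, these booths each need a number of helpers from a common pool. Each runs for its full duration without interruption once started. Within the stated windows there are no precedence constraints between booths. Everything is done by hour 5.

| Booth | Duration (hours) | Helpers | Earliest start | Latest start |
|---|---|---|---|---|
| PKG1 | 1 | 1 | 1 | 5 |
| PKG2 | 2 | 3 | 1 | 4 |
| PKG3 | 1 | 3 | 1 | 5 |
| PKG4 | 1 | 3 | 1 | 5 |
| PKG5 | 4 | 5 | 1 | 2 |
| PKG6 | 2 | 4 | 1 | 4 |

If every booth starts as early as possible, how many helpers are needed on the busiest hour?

Early-start schedule: PKG1@1, PKG2@1, PKG3@1, PKG4@1, PKG5@1, PKG6@1.
Load per hour: hour 1: 19, hour 2: 12, hour 3: 5, hour 4: 5, hour 5: 0.
Peak is 19.

19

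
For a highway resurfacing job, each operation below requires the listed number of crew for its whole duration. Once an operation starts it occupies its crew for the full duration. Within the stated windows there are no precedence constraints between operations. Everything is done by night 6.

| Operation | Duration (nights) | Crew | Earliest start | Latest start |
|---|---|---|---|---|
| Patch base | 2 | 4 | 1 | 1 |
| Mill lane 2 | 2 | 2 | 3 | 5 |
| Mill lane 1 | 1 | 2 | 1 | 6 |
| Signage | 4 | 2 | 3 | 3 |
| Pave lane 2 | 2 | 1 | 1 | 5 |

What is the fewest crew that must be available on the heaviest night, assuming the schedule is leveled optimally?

Early-start (Patch base@1, Mill lane 2@3, Mill lane 1@1, Signage@3, Pave lane 2@1) gives peak 7: n1:7  n2:5  n3:4  n4:4  n5:2  n6:2.
Shift Mill lane 1→5.
Schedule Patch base@1, Mill lane 2@3, Mill lane 1@5, Signage@3, Pave lane 2@1: n1:5  n2:5  n3:4  n4:4  n5:4  n6:2 — peak 5.

5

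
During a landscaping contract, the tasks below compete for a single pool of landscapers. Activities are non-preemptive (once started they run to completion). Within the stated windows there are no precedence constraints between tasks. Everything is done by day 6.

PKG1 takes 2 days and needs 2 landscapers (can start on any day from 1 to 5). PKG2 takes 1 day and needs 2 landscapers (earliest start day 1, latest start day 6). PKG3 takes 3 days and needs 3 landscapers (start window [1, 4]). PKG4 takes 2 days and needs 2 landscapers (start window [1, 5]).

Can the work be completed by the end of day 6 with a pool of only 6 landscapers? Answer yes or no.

Schedule PKG1@1, PKG2@1, PKG3@4, PKG4@2: d1:4  d2:4  d3:2  d4:3  d5:3  d6:3 — peak 4 ≤ 6.

yes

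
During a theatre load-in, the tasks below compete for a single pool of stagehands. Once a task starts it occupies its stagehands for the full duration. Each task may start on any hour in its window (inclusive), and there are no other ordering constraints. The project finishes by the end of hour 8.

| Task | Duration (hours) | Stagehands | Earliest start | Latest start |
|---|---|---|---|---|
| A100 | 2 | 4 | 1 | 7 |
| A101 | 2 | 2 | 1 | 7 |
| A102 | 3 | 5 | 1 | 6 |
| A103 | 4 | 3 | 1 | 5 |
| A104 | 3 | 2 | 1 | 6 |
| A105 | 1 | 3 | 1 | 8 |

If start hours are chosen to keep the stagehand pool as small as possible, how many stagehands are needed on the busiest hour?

7

Early-start (A100@1, A101@1, A102@1, A103@1, A104@1, A105@1) gives peak 19: h1:19  h2:16  h3:10  h4:3  h5:0  h6:0  h7:0  h8:0.
Shift A101→3, A102→5, A104→3, A105→8.
Schedule A100@1, A101@3, A102@5, A103@1, A104@3, A105@8: h1:7  h2:7  h3:7  h4:7  h5:7  h6:5  h7:5  h8:3 — peak 7.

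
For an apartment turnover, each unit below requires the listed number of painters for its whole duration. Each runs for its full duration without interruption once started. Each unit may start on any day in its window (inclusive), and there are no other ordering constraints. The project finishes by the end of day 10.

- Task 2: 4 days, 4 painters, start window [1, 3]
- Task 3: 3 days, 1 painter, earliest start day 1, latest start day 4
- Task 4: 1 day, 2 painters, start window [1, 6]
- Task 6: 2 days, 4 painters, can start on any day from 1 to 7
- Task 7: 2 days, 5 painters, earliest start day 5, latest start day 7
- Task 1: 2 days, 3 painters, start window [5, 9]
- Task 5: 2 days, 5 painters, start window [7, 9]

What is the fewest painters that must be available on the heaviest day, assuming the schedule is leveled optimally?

Early-start (Task 2@1, Task 3@1, Task 4@1, Task 6@1, Task 7@5, Task 1@5, Task 5@7) gives peak 11: d1:11  d2:9  d3:5  d4:4  d5:8  d6:8  d7:5  d8:5  d9:0  d10:0.
Shift Task 6→5, Task 7→7, Task 5→9.
Schedule Task 2@1, Task 3@1, Task 4@1, Task 6@5, Task 7@7, Task 1@5, Task 5@9: d1:7  d2:5  d3:5  d4:4  d5:7  d6:7  d7:5  d8:5  d9:5  d10:5 — peak 7.

7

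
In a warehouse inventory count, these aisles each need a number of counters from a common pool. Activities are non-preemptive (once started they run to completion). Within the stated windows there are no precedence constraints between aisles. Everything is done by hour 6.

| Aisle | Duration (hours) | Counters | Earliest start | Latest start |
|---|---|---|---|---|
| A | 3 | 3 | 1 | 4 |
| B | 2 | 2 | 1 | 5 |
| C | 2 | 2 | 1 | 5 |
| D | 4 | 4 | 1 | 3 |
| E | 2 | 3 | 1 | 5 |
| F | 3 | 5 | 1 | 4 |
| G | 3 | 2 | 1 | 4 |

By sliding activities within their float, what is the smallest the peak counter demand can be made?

Early-start (A@1, B@1, C@1, D@1, E@1, F@1, G@1) gives peak 21: h1:21  h2:21  h3:14  h4:4  h5:0  h6:0.
Shift E→5, F→4, G→3.
Schedule A@1, B@1, C@1, D@1, E@5, F@4, G@3: h1:11  h2:11  h3:9  h4:11  h5:10  h6:8 — peak 11.

11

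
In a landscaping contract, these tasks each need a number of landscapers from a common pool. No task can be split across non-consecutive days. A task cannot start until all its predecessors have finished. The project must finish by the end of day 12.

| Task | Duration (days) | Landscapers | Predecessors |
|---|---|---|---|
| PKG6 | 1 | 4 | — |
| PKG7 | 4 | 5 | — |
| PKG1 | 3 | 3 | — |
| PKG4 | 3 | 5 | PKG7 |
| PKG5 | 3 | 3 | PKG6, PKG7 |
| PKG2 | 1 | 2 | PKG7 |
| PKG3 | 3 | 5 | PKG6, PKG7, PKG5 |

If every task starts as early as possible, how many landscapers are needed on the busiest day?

12

Early-start schedule: PKG6@1, PKG7@1, PKG1@1, PKG4@5, PKG5@5, PKG2@5, PKG3@8.
Load per day: day 1: 12, day 2: 8, day 3: 8, day 4: 5, day 5: 10, day 6: 8, day 7: 8, day 8: 5, day 9: 5, day 10: 5, day 11: 0, day 12: 0.
Peak is 12.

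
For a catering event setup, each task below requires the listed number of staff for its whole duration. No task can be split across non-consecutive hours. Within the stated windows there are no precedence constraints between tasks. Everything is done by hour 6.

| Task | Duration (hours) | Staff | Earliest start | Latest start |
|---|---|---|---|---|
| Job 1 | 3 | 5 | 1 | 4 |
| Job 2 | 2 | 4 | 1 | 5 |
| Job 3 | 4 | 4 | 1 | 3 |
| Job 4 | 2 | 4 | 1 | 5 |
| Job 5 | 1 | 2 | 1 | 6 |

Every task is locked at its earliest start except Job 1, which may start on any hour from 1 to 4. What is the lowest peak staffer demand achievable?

Job 1@1: h1:19  h2:17  h3:9  h4:4  h5:0  h6:0 → peak 19
Job 1@2: h1:14  h2:17  h3:9  h4:9  h5:0  h6:0 → peak 17
Job 1@3: h1:14  h2:12  h3:9  h4:9  h5:5  h6:0 → peak 14
Job 1@4: h1:14  h2:12  h3:4  h4:9  h5:5  h6:5 → peak 14
Best is Job 1@3, peak 14.

14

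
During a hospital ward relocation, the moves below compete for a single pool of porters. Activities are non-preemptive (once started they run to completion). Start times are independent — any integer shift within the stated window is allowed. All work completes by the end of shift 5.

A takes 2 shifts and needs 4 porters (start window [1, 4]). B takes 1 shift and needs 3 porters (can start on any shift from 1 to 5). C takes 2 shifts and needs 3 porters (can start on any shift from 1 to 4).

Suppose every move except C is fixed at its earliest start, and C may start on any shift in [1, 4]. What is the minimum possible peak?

7

C@1: s1:10  s2:7  s3:0  s4:0  s5:0 → peak 10
C@2: s1:7  s2:7  s3:3  s4:0  s5:0 → peak 7
C@3: s1:7  s2:4  s3:3  s4:3  s5:0 → peak 7
C@4: s1:7  s2:4  s3:0  s4:3  s5:3 → peak 7
Best is C@2, peak 7.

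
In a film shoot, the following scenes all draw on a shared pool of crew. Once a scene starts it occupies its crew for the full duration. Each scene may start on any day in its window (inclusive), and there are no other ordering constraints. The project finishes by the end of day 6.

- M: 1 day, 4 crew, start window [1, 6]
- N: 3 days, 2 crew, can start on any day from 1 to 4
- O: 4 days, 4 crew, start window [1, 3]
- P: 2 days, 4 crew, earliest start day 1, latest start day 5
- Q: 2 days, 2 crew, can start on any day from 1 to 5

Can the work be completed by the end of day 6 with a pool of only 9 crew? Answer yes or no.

Schedule M@1, N@1, O@2, P@4, Q@1: d1:8  d2:8  d3:6  d4:8  d5:8  d6:0 — peak 8 ≤ 9.

yes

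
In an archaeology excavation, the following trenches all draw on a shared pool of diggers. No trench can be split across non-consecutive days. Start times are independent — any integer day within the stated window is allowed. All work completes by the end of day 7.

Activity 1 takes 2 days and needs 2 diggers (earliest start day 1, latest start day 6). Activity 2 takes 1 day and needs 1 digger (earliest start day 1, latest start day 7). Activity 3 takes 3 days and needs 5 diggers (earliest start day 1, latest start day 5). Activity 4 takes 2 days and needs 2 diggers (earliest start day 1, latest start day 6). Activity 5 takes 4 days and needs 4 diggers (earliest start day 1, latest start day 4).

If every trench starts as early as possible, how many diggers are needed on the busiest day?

Early-start schedule: Activity 1@1, Activity 2@1, Activity 3@1, Activity 4@1, Activity 5@1.
Load per day: day 1: 14, day 2: 13, day 3: 9, day 4: 4, day 5: 0, day 6: 0, day 7: 0.
Peak is 14.

14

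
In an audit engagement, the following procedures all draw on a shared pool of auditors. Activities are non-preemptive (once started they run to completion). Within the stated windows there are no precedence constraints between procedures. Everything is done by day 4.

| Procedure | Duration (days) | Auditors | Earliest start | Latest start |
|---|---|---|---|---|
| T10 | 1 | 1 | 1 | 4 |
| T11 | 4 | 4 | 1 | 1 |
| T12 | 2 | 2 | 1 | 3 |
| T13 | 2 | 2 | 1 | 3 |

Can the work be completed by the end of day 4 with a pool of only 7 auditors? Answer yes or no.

yes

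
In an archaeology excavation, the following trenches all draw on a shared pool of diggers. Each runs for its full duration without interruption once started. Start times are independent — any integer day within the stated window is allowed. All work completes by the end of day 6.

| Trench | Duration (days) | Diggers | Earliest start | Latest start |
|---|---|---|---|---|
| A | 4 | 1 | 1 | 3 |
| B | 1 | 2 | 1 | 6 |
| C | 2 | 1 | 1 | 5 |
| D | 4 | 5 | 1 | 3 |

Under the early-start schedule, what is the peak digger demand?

9

Early-start schedule: A@1, B@1, C@1, D@1.
Load per day: day 1: 9, day 2: 7, day 3: 6, day 4: 6, day 5: 0, day 6: 0.
Peak is 9.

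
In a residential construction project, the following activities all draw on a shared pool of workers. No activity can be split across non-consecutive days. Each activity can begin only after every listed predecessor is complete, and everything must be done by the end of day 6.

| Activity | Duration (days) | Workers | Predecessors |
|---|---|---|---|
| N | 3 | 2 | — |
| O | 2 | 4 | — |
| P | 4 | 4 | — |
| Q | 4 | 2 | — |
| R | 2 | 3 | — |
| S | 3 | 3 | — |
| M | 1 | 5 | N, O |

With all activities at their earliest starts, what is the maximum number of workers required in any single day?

18

Early-start schedule: N@1, O@1, P@1, Q@1, R@1, S@1, M@4.
Load per day: day 1: 18, day 2: 18, day 3: 11, day 4: 11, day 5: 0, day 6: 0.
Peak is 18.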